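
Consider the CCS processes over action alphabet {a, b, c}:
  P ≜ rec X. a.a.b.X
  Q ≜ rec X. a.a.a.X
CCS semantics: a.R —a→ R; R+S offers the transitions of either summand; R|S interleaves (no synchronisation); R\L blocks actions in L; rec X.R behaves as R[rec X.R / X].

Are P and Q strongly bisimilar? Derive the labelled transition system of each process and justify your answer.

LTS(P): 3 reachable states
  m0 = rec X. a.a.b.X ⊢ =a=> m1
  m1 = a.b.(rec X. a.a.b.X) ⊢ =a=> m2
  m2 = b.(rec X. a.a.b.X) ⊢ =b=> m0
LTS(Q): 3 reachable states
  n0 = rec X. a.a.a.X ⊢ =a=> n1
  n1 = a.a.(rec X. a.a.a.X) ⊢ =a=> n2
  n2 = a.(rec X. a.a.a.X) ⊢ =a=> n0
Coarsest stable partition (strong bisimilarity classes):
  B0 = {m0}
  B1 = {m1}
  B2 = {m2}
  B3 = {n0, n1, n2}
m0 ∈ B0, n0 ∈ B3 → different blocks

P ≁ Q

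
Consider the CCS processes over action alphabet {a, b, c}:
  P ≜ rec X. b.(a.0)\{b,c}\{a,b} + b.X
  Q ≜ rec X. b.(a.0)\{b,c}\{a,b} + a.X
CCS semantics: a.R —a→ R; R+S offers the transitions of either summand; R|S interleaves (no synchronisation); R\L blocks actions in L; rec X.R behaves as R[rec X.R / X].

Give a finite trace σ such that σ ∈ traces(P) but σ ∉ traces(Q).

P's transition system — 2 states:
  u0 = rec X. b.(a.0)\{b,c}\{a,b} + b.X has moves -b-> u0, -b-> u1
  u1 = (a.0)\{b,c}\{a,b} has moves deadlocked
Q's transition system — 2 states:
  v0 = rec X. b.(a.0)\{b,c}\{a,b} + a.X has moves -a-> v0, -b-> v1
  v1 = (a.0)\{b,c}\{a,b} has moves deadlocked
Trace ⟨bb⟩ through P, begin at {u0}:
  step 1 (b): {u0, u1}
  step 2 (b): {u0, u1}
  — P admits the full trace.
Trace ⟨bb⟩ through Q, begin at {v0}:
  step 1 (b): {v1}
  step 2 (b): no successor for Q

bb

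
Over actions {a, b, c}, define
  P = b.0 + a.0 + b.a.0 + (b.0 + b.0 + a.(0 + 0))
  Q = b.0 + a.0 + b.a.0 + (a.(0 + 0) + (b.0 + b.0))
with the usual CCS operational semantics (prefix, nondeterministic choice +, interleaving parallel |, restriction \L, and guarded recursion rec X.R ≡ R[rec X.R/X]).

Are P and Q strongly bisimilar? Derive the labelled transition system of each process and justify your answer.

LTS(P): 4 reachable states
  u0 = b.0 + a.0 + b.a.0 + (b.0 + b.0 + a.(0 + 0)) ⊢ ··a··> u1, ··a··> u2, ··b··> u1, ··b··> u3
  u1 = 0 ⊢ ·
  u2 = 0 + 0 ⊢ ·
  u3 = a.0 ⊢ ··a··> u1
LTS(Q): 4 reachable states
  v0 = b.0 + a.0 + b.a.0 + (a.(0 + 0) + (b.0 + b.0)) ⊢ ··a··> v1, ··a··> v2, ··b··> v1, ··b··> v3
  v1 = 0 ⊢ ·
  v2 = 0 + 0 ⊢ ·
  v3 = a.0 ⊢ ··a··> v1
Partition-refinement fixed point:
  B0 = {u0, v0}
  B1 = {u1, u2, v1, v2}
  B2 = {u3, v3}
u0 ∈ B0, v0 ∈ B0 → same block

P ~ Q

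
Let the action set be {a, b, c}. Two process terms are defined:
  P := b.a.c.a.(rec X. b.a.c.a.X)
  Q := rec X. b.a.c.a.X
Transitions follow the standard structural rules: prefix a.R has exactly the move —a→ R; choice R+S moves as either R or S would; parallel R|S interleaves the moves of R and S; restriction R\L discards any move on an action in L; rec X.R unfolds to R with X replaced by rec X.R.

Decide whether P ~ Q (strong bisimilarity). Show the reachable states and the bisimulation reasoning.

bisimilar

LTS(P): 5 reachable states
  m0 = b.a.c.a.(rec X. b.a.c.a.X) ⊢ --b--▸ m1
  m1 = a.c.a.(rec X. b.a.c.a.X) ⊢ --a--▸ m2
  m2 = c.a.(rec X. b.a.c.a.X) ⊢ --c--▸ m3
  m3 = a.(rec X. b.a.c.a.X) ⊢ --a--▸ m4
  m4 = rec X. b.a.c.a.X ⊢ --b--▸ m1
LTS(Q): 4 reachable states
  n0 = rec X. b.a.c.a.X ⊢ --b--▸ n1
  n1 = a.c.a.(rec X. b.a.c.a.X) ⊢ --a--▸ n2
  n2 = c.a.(rec X. b.a.c.a.X) ⊢ --c--▸ n3
  n3 = a.(rec X. b.a.c.a.X) ⊢ --a--▸ n0
Bisimilarity quotient blocks:
  B0 = {m0, m4, n0}
  B1 = {m1, n1}
  B2 = {m2, n2}
  B3 = {m3, n3}
m0 ∈ B0, n0 ∈ B0 → same block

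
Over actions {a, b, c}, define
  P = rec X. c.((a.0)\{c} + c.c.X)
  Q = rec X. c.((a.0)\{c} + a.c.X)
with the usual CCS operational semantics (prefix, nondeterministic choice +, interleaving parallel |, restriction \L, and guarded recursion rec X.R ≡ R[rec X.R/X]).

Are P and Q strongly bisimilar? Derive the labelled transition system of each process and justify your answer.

P ≁ Q

LTS(P): 4 reachable states
  u0 = rec X. c.((a.0)\{c} + c.c.X) ⊢ --c--▸ u1
  u1 = (a.0)\{c} + c.c.(rec X. c.((a.0)\{c} + c.c.X)) ⊢ --a--▸ u2, --c--▸ u3
  u2 = 0\{c} ⊢ deadlocked
  u3 = c.(rec X. c.((a.0)\{c} + c.c.X)) ⊢ --c--▸ u0
LTS(Q): 4 reachable states
  v0 = rec X. c.((a.0)\{c} + a.c.X) ⊢ --c--▸ v1
  v1 = (a.0)\{c} + a.c.(rec X. c.((a.0)\{c} + a.c.X)) ⊢ --a--▸ v2, --a--▸ v3
  v2 = 0\{c} ⊢ deadlocked
  v3 = c.(rec X. c.((a.0)\{c} + a.c.X)) ⊢ --c--▸ v0
Partition-refinement fixed point:
  B0 = {u0}
  B1 = {u1}
  B2 = {u3}
  B3 = {u2, v2}
  B4 = {v0}
  B5 = {v1}
  B6 = {v3}
u0 ∈ B0, v0 ∈ B4 → different blocks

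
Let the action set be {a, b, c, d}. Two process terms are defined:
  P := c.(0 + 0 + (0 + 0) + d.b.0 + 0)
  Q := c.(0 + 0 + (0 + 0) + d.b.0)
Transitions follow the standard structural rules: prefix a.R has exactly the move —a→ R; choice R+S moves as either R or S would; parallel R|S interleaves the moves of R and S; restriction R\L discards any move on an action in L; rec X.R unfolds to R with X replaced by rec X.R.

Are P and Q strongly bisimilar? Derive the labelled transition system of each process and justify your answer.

bisimilar

P's transition system — 4 states:
  u0 = c.(0 + 0 + (0 + 0) + d.b.0 + 0) has moves =c=> u1
  u1 = 0 + 0 + (0 + 0) + d.b.0 + 0 has moves =d=> u2
  u2 = b.0 has moves =b=> u3
  u3 = 0 has moves ∅
Q's transition system — 4 states:
  v0 = c.(0 + 0 + (0 + 0) + d.b.0) has moves =c=> v1
  v1 = 0 + 0 + (0 + 0) + d.b.0 has moves =d=> v2
  v2 = b.0 has moves =b=> v3
  v3 = 0 has moves ∅
Partition-refinement fixed point:
  B0 = {u0, v0}
  B1 = {u1, v1}
  B2 = {u2, v2}
  B3 = {u3, v3}
u0 ∈ B0, v0 ∈ B0 → same block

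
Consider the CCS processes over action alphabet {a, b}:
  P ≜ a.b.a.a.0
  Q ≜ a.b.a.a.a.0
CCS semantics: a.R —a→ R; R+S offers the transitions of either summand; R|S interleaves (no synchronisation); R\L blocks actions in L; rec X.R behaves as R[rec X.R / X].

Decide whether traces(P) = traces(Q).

NO — witness ⟨abaaa⟩

LTS(P): 5 reachable states
  u0 = a.b.a.a.0 | ··a··> u1
  u1 = b.a.a.0 | ··b··> u2
  u2 = a.a.0 | ··a··> u3
  u3 = a.0 | ··a··> u4
  u4 = 0 | deadlocked
LTS(Q): 6 reachable states
  v0 = a.b.a.a.a.0 | ··a··> v1
  v1 = b.a.a.a.0 | ··b··> v2
  v2 = a.a.a.0 | ··a··> v3
  v3 = a.a.0 | ··a··> v4
  v4 = a.0 | ··a··> v5
  v5 = 0 | deadlocked
Trace ⟨abaaa⟩ through Q, begin at {v0}:
  after a @ step 1: {v1}
  after b @ step 2: {v2}
  after a @ step 3: {v3}
  after a @ step 4: {v4}
  after a @ step 5: {v5}
  Q completes σ.
Trace ⟨abaaa⟩ through P, begin at {u0}:
  after a @ step 1: {u1}
  after b @ step 2: {u2}
  after a @ step 3: {u3}
  after a @ step 4: {u4}
  after a @ step 5: no successor for P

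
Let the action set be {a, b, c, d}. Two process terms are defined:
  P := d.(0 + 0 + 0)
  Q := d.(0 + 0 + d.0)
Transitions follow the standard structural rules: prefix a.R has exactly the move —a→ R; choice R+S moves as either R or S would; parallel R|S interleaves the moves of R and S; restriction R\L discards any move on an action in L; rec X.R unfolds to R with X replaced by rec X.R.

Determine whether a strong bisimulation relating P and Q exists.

NO

Reachable graph of P (2 states):
  s0 = d.(0 + 0 + 0) | =d=> s1
  s1 = 0 + 0 + 0 | (no moves)
Reachable graph of Q (3 states):
  t0 = d.(0 + 0 + d.0) | =d=> t1
  t1 = 0 + 0 + d.0 | =d=> t2
  t2 = 0 | (no moves)
Partition-refinement fixed point:
  B0 = {s0, t1}
  B1 = {s1, t2}
  B2 = {t0}
s0 ∈ B0, t0 ∈ B2 → different blocks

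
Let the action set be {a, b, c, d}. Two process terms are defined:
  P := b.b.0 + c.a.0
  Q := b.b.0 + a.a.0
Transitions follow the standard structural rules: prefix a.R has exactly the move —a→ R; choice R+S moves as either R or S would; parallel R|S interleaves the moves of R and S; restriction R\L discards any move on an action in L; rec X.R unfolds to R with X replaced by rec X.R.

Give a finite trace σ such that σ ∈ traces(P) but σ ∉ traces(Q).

c

LTS(P): 4 reachable states
  m0 = b.b.0 + c.a.0 ⊢ ··b··> m1, ··c··> m2
  m1 = b.0 ⊢ ··b··> m3
  m2 = a.0 ⊢ ··a··> m3
  m3 = 0 ⊢ deadlocked
LTS(Q): 4 reachable states
  n0 = b.b.0 + a.a.0 ⊢ ··a··> n1, ··b··> n2
  n1 = a.0 ⊢ ··a··> n3
  n2 = b.0 ⊢ ··b··> n3
  n3 = 0 ⊢ deadlocked
Run σ = ⟨c⟩ on P: start {m0}
  after c @ step 1: {m2}
  P completes σ.
Run σ = ⟨c⟩ on Q: start {n0}
  after c @ step 1: no successor for Q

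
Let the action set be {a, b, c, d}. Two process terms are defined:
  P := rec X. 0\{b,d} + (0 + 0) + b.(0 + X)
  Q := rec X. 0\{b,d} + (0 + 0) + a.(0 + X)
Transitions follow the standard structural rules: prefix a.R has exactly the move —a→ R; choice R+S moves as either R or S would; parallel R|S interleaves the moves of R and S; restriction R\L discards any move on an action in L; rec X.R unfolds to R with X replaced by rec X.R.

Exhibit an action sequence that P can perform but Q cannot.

b

Reachable graph of P (2 states):
  s0 = rec X. 0\{b,d} + (0 + 0) + b.(0 + X) → --b--▸ s1
  s1 = 0 + (rec X. 0\{b,d} + (0 + 0) + b.(0 + X)) → --b--▸ s1
Reachable graph of Q (2 states):
  t0 = rec X. 0\{b,d} + (0 + 0) + a.(0 + X) → --a--▸ t1
  t1 = 0 + (rec X. 0\{b,d} + (0 + 0) + a.(0 + X)) → --a--▸ t1
Trace ⟨b⟩ through P, begin at {s0}:
  step 1 (b): {s1}
  P completes σ.
Trace ⟨b⟩ through Q, begin at {t0}:
  step 1 (b): no successor for Q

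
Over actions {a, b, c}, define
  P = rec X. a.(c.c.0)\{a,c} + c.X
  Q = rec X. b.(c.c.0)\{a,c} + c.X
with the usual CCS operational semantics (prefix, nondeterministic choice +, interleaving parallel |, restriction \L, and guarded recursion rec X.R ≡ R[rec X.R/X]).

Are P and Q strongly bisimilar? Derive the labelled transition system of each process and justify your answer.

P ≁ Q

LTS(P): 2 reachable states
  m0 = rec X. a.(c.c.0)\{a,c} + c.X has moves --a--▸ m1, --c--▸ m0
  m1 = (c.c.0)\{a,c} has moves ·
LTS(Q): 2 reachable states
  n0 = rec X. b.(c.c.0)\{a,c} + c.X has moves --b--▸ n1, --c--▸ n0
  n1 = (c.c.0)\{a,c} has moves ·
Partition-refinement fixed point:
  B0 = {m0}
  B1 = {m1, n1}
  B2 = {n0}
m0 ∈ B0, n0 ∈ B2 → different blocks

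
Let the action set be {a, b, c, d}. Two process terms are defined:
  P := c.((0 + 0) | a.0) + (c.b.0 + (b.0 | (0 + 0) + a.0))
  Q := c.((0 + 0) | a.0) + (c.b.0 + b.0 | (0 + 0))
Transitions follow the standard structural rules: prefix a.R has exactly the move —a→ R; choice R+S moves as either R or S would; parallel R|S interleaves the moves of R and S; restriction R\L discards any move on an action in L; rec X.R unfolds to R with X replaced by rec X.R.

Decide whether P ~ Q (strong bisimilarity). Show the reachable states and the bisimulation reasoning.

P ≁ Q

P's transition system — 6 states:
  u0 = c.((0 + 0) | a.0) + (c.b.0 + (b.0 | (0 + 0) + a.0)) :: =a=> u1, =b=> u2, =c=> u3, =c=> u4
  u1 = 0 :: deadlocked
  u2 = 0 | (0 + 0) :: deadlocked
  u3 = (0 + 0) | a.0 :: =a=> u5
  u4 = b.0 :: =b=> u1
  u5 = (0 + 0) | 0 :: deadlocked
Q's transition system — 6 states:
  v0 = c.((0 + 0) | a.0) + (c.b.0 + b.0 | (0 + 0)) :: =b=> v1, =c=> v2, =c=> v3
  v1 = 0 | (0 + 0) :: deadlocked
  v2 = (0 + 0) | a.0 :: =a=> v4
  v3 = b.0 :: =b=> v5
  v4 = (0 + 0) | 0 :: deadlocked
  v5 = 0 :: deadlocked
Coarsest stable partition (strong bisimilarity classes):
  B0 = {u0}
  B1 = {u1, u2, u5, v1, v4, v5}
  B2 = {u3, v2}
  B3 = {u4, v3}
  B4 = {v0}
u0 ∈ B0, v0 ∈ B4 → different blocks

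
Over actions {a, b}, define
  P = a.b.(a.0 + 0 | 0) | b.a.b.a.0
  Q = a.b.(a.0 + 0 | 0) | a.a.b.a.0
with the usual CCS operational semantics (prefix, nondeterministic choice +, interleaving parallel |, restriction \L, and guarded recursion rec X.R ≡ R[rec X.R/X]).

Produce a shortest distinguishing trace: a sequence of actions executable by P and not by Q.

b

P's transition system — 20 states:
  p0 = a.b.(a.0 + 0 | 0) | b.a.b.a.0 :: —a→ p1, —b→ p2
  p1 = b.(a.0 + 0 | 0) | b.a.b.a.0 :: —b→ p3, —b→ p4
  p2 = a.b.(a.0 + 0 | 0) | a.b.a.0 :: —a→ p4, —a→ p5
  p3 = (a.0 + 0 | 0) | b.a.b.a.0 :: —a→ p6, —b→ p7
  p4 = b.(a.0 + 0 | 0) | a.b.a.0 :: —a→ p8, —b→ p7
  p5 = a.b.(a.0 + 0 | 0) | b.a.0 :: —a→ p8, —b→ p9
  p6 = 0 | b.a.b.a.0 :: —b→ p10
  p7 = (a.0 + 0 | 0) | a.b.a.0 :: —a→ p10, —a→ p11
  p8 = b.(a.0 + 0 | 0) | b.a.0 :: —b→ p11, —b→ p12
  p9 = a.b.(a.0 + 0 | 0) | a.0 :: —a→ p12, —a→ p13
  p10 = 0 | a.b.a.0 :: —a→ p14
  p11 = (a.0 + 0 | 0) | b.a.0 :: —a→ p14, —b→ p15
  p12 = b.(a.0 + 0 | 0) | a.0 :: —a→ p16, —b→ p15
  p13 = a.b.(a.0 + 0 | 0) | 0 :: —a→ p16
  p14 = 0 | b.a.0 :: —b→ p17
  p15 = (a.0 + 0 | 0) | a.0 :: —a→ p17, —a→ p18
  p16 = b.(a.0 + 0 | 0) | 0 :: —b→ p18
  p17 = 0 | a.0 :: —a→ p19
  p18 = (a.0 + 0 | 0) | 0 :: —a→ p19
  p19 = 0 | 0 :: deadlocked
Q's transition system — 20 states:
  q0 = a.b.(a.0 + 0 | 0) | a.a.b.a.0 :: —a→ q1, —a→ q2
  q1 = a.b.(a.0 + 0 | 0) | a.b.a.0 :: —a→ q3, —a→ q4
  q2 = b.(a.0 + 0 | 0) | a.a.b.a.0 :: —a→ q4, —b→ q5
  q3 = a.b.(a.0 + 0 | 0) | b.a.0 :: —a→ q6, —b→ q7
  q4 = b.(a.0 + 0 | 0) | a.b.a.0 :: —a→ q6, —b→ q8
  q5 = (a.0 + 0 | 0) | a.a.b.a.0 :: —a→ q8, —a→ q9
  q6 = b.(a.0 + 0 | 0) | b.a.0 :: —b→ q10, —b→ q11
  q7 = a.b.(a.0 + 0 | 0) | a.0 :: —a→ q11, —a→ q12
  q8 = (a.0 + 0 | 0) | a.b.a.0 :: —a→ q10, —a→ q13
  q9 = 0 | a.a.b.a.0 :: —a→ q13
  q10 = (a.0 + 0 | 0) | b.a.0 :: —a→ q14, —b→ q15
  q11 = b.(a.0 + 0 | 0) | a.0 :: —a→ q16, —b→ q15
  q12 = a.b.(a.0 + 0 | 0) | 0 :: —a→ q16
  q13 = 0 | a.b.a.0 :: —a→ q14
  q14 = 0 | b.a.0 :: —b→ q17
  q15 = (a.0 + 0 | 0) | a.0 :: —a→ q17, —a→ q18
  q16 = b.(a.0 + 0 | 0) | 0 :: —b→ q18
  q17 = 0 | a.0 :: —a→ q19
  q18 = (a.0 + 0 | 0) | 0 :: —a→ q19
  q19 = 0 | 0 :: deadlocked
Run σ = ⟨b⟩ on P: start {p0}
  after b @ step 1: {p2}
  ✓ P
Run σ = ⟨b⟩ on Q: start {q0}
  after b @ step 1: ∅  — Q cannot continue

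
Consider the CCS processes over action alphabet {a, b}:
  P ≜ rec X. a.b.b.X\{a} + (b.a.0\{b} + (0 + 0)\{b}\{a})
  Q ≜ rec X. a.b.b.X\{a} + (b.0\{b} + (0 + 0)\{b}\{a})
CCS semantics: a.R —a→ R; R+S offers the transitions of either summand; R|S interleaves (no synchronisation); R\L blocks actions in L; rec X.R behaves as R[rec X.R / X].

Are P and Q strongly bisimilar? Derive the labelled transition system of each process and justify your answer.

LTS(P): 7 reachable states
  p0 = rec X. a.b.b.X\{a} + (b.a.0\{b} + (0 + 0)\{b}\{a}) | --a--▸ p1, --b--▸ p2
  p1 = b.b.(rec X. a.b.b.X\{a} + (b.a.0\{b} + (0 + 0)\{b}\{a}))\{a} | --b--▸ p3
  p2 = a.0\{b} | --a--▸ p4
  p3 = b.(rec X. a.b.b.X\{a} + (b.a.0\{b} + (0 + 0)\{b}\{a}))\{a} | --b--▸ p5
  p4 = 0\{b} | ·
  p5 = (rec X. a.b.b.X\{a} + (b.a.0\{b} + (0 + 0)\{b}\{a}))\{a} | --b--▸ p6
  p6 = (a.0\{b})\{a} | ·
LTS(Q): 6 reachable states
  q0 = rec X. a.b.b.X\{a} + (b.0\{b} + (0 + 0)\{b}\{a}) | --a--▸ q1, --b--▸ q2
  q1 = b.b.(rec X. a.b.b.X\{a} + (b.0\{b} + (0 + 0)\{b}\{a}))\{a} | --b--▸ q3
  q2 = 0\{b} | ·
  q3 = b.(rec X. a.b.b.X\{a} + (b.0\{b} + (0 + 0)\{b}\{a}))\{a} | --b--▸ q4
  q4 = (rec X. a.b.b.X\{a} + (b.0\{b} + (0 + 0)\{b}\{a}))\{a} | --b--▸ q5
  q5 = 0\{b}\{a} | ·
Partition-refinement fixed point:
  B0 = {p0}
  B1 = {p1, q1}
  B2 = {p3, q3}
  B3 = {p5, q4}
  B4 = {p4, p6, q2, q5}
  B5 = {p2}
  B6 = {q0}
p0 ∈ B0, q0 ∈ B6 → different blocks

not bisimilar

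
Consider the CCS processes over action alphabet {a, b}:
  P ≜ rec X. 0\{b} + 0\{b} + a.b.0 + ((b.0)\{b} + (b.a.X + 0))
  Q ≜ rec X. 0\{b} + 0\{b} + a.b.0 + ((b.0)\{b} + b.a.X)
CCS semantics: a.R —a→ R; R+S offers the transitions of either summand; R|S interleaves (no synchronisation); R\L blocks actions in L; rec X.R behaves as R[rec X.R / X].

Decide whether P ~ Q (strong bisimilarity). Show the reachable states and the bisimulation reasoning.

P ~ Q

P's transition system — 4 states:
  p0 = rec X. 0\{b} + 0\{b} + a.b.0 + ((b.0)\{b} + (b.a.X + 0)) | —a→ p1, —b→ p2
  p1 = b.0 | —b→ p3
  p2 = a.(rec X. 0\{b} + 0\{b} + a.b.0 + ((b.0)\{b} + (b.a.X + 0))) | —a→ p0
  p3 = 0 | ∅
Q's transition system — 4 states:
  q0 = rec X. 0\{b} + 0\{b} + a.b.0 + ((b.0)\{b} + b.a.X) | —a→ q1, —b→ q2
  q1 = b.0 | —b→ q3
  q2 = a.(rec X. 0\{b} + 0\{b} + a.b.0 + ((b.0)\{b} + b.a.X)) | —a→ q0
  q3 = 0 | ∅
Bisimilarity quotient blocks:
  B0 = {p0, q0}
  B1 = {p1, q1}
  B2 = {p3, q3}
  B3 = {p2, q2}
p0 ∈ B0, q0 ∈ B0 → same block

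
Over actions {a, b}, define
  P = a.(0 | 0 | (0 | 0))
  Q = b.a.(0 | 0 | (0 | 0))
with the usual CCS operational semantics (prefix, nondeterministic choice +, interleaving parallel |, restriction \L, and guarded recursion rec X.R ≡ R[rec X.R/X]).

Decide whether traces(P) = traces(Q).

P's transition system — 2 states:
  m0 = a.(0 | 0 | (0 | 0)) has moves -a-> m1
  m1 = 0 | 0 | (0 | 0) has moves ∅
Q's transition system — 3 states:
  n0 = b.a.(0 | 0 | (0 | 0)) has moves -b-> n1
  n1 = a.(0 | 0 | (0 | 0)) has moves -a-> n2
  n2 = 0 | 0 | (0 | 0) has moves ∅
Executing a from P (initial set {m0}):
  after a @ step 1: {m1}
  — P admits the full trace.
Executing a from Q (initial set {n0}):
  after a @ step 1: no successor for Q

trace-distinct — witness ⟨a⟩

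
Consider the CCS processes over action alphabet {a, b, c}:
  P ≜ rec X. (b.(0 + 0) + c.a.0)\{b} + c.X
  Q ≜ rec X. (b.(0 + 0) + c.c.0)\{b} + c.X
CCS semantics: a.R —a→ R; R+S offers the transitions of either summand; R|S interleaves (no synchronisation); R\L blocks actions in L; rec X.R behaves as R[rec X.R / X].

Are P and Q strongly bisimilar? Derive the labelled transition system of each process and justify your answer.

P ≁ Q

LTS(P): 3 reachable states
  p0 = rec X. (b.(0 + 0) + c.a.0)\{b} + c.X | ··c··> p0, ··c··> p1
  p1 = (a.0)\{b} | ··a··> p2
  p2 = 0\{b} | deadlocked
LTS(Q): 3 reachable states
  q0 = rec X. (b.(0 + 0) + c.c.0)\{b} + c.X | ··c··> q0, ··c··> q1
  q1 = (c.0)\{b} | ··c··> q2
  q2 = 0\{b} | deadlocked
Bisimilarity quotient blocks:
  B0 = {p0}
  B1 = {p1}
  B2 = {p2, q2}
  B3 = {q0}
  B4 = {q1}
p0 ∈ B0, q0 ∈ B3 → different blocks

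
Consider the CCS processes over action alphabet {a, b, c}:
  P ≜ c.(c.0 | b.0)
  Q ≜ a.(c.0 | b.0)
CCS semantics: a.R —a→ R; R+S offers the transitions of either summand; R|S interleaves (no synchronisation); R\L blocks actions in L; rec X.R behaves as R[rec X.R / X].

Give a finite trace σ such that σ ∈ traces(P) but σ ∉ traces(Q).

c

Reachable graph of P (5 states):
  u0 = c.(c.0 | b.0) :: ··c··> u1
  u1 = c.0 | b.0 :: ··b··> u2, ··c··> u3
  u2 = c.0 | 0 :: ··c··> u4
  u3 = 0 | b.0 :: ··b··> u4
  u4 = 0 | 0 :: stopped
Reachable graph of Q (5 states):
  v0 = a.(c.0 | b.0) :: ··a··> v1
  v1 = c.0 | b.0 :: ··b··> v2, ··c··> v3
  v2 = c.0 | 0 :: ··c··> v4
  v3 = 0 | b.0 :: ··b··> v4
  v4 = 0 | 0 :: stopped
Run σ = ⟨c⟩ on P: start {u0}
  step 1 (c): {u1}
  — P admits the full trace.
Run σ = ⟨c⟩ on Q: start {v0}
  step 1 (c): ∅ (Q stuck)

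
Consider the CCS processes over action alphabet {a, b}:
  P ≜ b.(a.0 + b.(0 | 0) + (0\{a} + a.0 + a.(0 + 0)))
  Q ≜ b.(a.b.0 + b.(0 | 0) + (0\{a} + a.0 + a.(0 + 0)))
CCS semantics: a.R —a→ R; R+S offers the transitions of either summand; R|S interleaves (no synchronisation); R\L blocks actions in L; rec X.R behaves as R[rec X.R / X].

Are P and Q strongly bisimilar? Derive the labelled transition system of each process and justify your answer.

P ≁ Q

LTS(P): 5 reachable states
  m0 = b.(a.0 + b.(0 | 0) + (0\{a} + a.0 + a.(0 + 0))) has moves -b-> m1
  m1 = a.0 + b.(0 | 0) + (0\{a} + a.0 + a.(0 + 0)) has moves -a-> m2, -a-> m3, -b-> m4
  m2 = 0 has moves (no moves)
  m3 = 0 + 0 has moves (no moves)
  m4 = 0 | 0 has moves (no moves)
LTS(Q): 6 reachable states
  n0 = b.(a.b.0 + b.(0 | 0) + (0\{a} + a.0 + a.(0 + 0))) has moves -b-> n1
  n1 = a.b.0 + b.(0 | 0) + (0\{a} + a.0 + a.(0 + 0)) has moves -a-> n2, -a-> n3, -a-> n4, -b-> n5
  n2 = 0 has moves (no moves)
  n3 = 0 + 0 has moves (no moves)
  n4 = b.0 has moves -b-> n2
  n5 = 0 | 0 has moves (no moves)
Coarsest stable partition (strong bisimilarity classes):
  B0 = {m0}
  B1 = {m1}
  B2 = {m2, m3, m4, n2, n3, n5}
  B3 = {n0}
  B4 = {n1}
  B5 = {n4}
m0 ∈ B0, n0 ∈ B3 → different blocks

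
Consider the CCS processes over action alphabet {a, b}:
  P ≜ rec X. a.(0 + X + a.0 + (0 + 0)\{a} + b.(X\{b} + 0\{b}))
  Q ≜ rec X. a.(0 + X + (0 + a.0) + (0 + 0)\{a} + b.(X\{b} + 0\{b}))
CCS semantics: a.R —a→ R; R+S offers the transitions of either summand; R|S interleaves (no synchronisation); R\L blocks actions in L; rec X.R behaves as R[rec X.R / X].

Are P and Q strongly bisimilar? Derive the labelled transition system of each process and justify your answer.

LTS(P): 6 reachable states
  s0 = rec X. a.(0 + X + a.0 + (0 + 0)\{a} + b.(X\{b} + 0\{b})) :: ··a··> s1
  s1 = 0 + (rec X. a.(0 + X + a.0 + (0 + 0)\{a} + b.(X\{b} + 0\{b}))) + a.0 + (0 + 0)\{a} + b.((rec X. a.(0 + X + a.0 + (0 + 0)\{a} + b.(X\{b} + 0\{b})))\{b} + 0\{b}) :: ··a··> s1, ··a··> s2, ··b··> s3
  s2 = 0 :: (no moves)
  s3 = (rec X. a.(0 + X + a.0 + (0 + 0)\{a} + b.(X\{b} + 0\{b})))\{b} + 0\{b} :: ··a··> s4
  s4 = (0 + (rec X. a.(0 + X + a.0 + (0 + 0)\{a} + b.(X\{b} + 0\{b}))) + a.0 + (0 + 0)\{a} + b.((rec X. a.(0 + X + a.0 + (0 + 0)\{a} + b.(X\{b} + 0\{b})))\{b} + 0\{b}))\{b} :: ··a··> s4, ··a··> s5
  s5 = 0\{b} :: (no moves)
LTS(Q): 6 reachable states
  t0 = rec X. a.(0 + X + (0 + a.0) + (0 + 0)\{a} + b.(X\{b} + 0\{b})) :: ··a··> t1
  t1 = 0 + (rec X. a.(0 + X + (0 + a.0) + (0 + 0)\{a} + b.(X\{b} + 0\{b}))) + (0 + a.0) + (0 + 0)\{a} + b.((rec X. a.(0 + X + (0 + a.0) + (0 + 0)\{a} + b.(X\{b} + 0\{b})))\{b} + 0\{b}) :: ··a··> t1, ··a··> t2, ··b··> t3
  t2 = 0 :: (no moves)
  t3 = (rec X. a.(0 + X + (0 + a.0) + (0 + 0)\{a} + b.(X\{b} + 0\{b})))\{b} + 0\{b} :: ··a··> t4
  t4 = (0 + (rec X. a.(0 + X + (0 + a.0) + (0 + 0)\{a} + b.(X\{b} + 0\{b}))) + (0 + a.0) + (0 + 0)\{a} + b.((rec X. a.(0 + X + (0 + a.0) + (0 + 0)\{a} + b.(X\{b} + 0\{b})))\{b} + 0\{b}))\{b} :: ··a··> t4, ··a··> t5
  t5 = 0\{b} :: (no moves)
Coarsest stable partition (strong bisimilarity classes):
  B0 = {s0, t0}
  B1 = {s1, t1}
  B2 = {s2, s5, t2, t5}
  B3 = {s3, t3}
  B4 = {s4, t4}
s0 ∈ B0, t0 ∈ B0 → same block

bisimilar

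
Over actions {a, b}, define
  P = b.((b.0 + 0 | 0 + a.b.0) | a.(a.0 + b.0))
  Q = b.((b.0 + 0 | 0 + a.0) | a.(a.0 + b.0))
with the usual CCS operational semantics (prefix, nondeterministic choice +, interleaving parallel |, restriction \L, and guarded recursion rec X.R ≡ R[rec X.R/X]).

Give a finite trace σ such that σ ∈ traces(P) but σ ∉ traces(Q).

P's transition system — 10 states:
  p0 = b.((b.0 + 0 | 0 + a.b.0) | a.(a.0 + b.0)) has moves ··b··> p1
  p1 = (b.0 + 0 | 0 + a.b.0) | a.(a.0 + b.0) has moves ··a··> p2, ··a··> p3, ··b··> p4
  p2 = (b.0 + 0 | 0 + a.b.0) | (a.0 + b.0) has moves ··a··> p5, ··a··> p6, ··b··> p5, ··b··> p7
  p3 = b.0 | a.(a.0 + b.0) has moves ··a··> p6, ··b··> p4
  p4 = 0 | a.(a.0 + b.0) has moves ··a··> p7
  p5 = (b.0 + 0 | 0 + a.b.0) | 0 has moves ··a··> p8, ··b··> p9
  p6 = b.0 | (a.0 + b.0) has moves ··a··> p8, ··b··> p7, ··b··> p8
  p7 = 0 | (a.0 + b.0) has moves ··a··> p9, ··b··> p9
  p8 = b.0 | 0 has moves ··b··> p9
  p9 = 0 | 0 has moves ∅
Q's transition system — 7 states:
  q0 = b.((b.0 + 0 | 0 + a.0) | a.(a.0 + b.0)) has moves ··b··> q1
  q1 = (b.0 + 0 | 0 + a.0) | a.(a.0 + b.0) has moves ··a··> q2, ··a··> q3, ··b··> q3
  q2 = (b.0 + 0 | 0 + a.0) | (a.0 + b.0) has moves ··a··> q4, ··a··> q5, ··b··> q4, ··b··> q5
  q3 = 0 | a.(a.0 + b.0) has moves ··a··> q5
  q4 = (b.0 + 0 | 0 + a.0) | 0 has moves ··a··> q6, ··b··> q6
  q5 = 0 | (a.0 + b.0) has moves ··a··> q6, ··b··> q6
  q6 = 0 | 0 has moves ∅
Run σ = ⟨baaab⟩ on P: start {p0}
  after b @ step 1: {p1}
  after a @ step 2: {p2, p3}
  after a @ step 3: {p5, p6}
  after a @ step 4: {p8}
  after b @ step 5: {p9}
  P completes σ.
Run σ = ⟨baaab⟩ on Q: start {q0}
  after b @ step 1: {q1}
  after a @ step 2: {q2, q3}
  after a @ step 3: {q4, q5}
  after a @ step 4: {q6}
  after b @ step 5: ∅ (Q stuck)

baaab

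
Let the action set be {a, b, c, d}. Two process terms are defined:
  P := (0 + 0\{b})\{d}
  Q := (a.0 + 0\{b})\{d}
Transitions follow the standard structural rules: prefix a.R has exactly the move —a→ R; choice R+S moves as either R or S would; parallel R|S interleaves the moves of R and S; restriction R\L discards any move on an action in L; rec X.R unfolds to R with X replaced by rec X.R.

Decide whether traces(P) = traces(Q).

NO — witness ⟨a⟩

LTS(P): 1 reachable states
  m0 = (0 + 0\{b})\{d} has moves ∅
LTS(Q): 2 reachable states
  n0 = (a.0 + 0\{b})\{d} has moves --a--▸ n1
  n1 = 0\{d} has moves ∅
Trace ⟨a⟩ through Q, begin at {n0}:
  step 1 (a): {n1}
  ✓ Q
Trace ⟨a⟩ through P, begin at {m0}:
  step 1 (a): no successor for P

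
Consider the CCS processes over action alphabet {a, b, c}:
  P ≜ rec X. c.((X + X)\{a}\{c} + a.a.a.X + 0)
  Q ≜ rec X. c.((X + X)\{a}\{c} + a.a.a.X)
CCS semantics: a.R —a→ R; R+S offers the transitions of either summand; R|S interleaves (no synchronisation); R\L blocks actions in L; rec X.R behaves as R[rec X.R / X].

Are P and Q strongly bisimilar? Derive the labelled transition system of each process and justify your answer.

YES

P's transition system — 4 states:
  m0 = rec X. c.((X + X)\{a}\{c} + a.a.a.X + 0) ⊢ --c--▸ m1
  m1 = ((rec X. c.((X + X)\{a}\{c} + a.a.a.X + 0)) + (rec X. c.((X + X)\{a}\{c} + a.a.a.X + 0)))\{a}\{c} + a.a.a.(rec X. c.((X + X)\{a}\{c} + a.a.a.X + 0)) + 0 ⊢ --a--▸ m2
  m2 = a.a.(rec X. c.((X + X)\{a}\{c} + a.a.a.X + 0)) ⊢ --a--▸ m3
  m3 = a.(rec X. c.((X + X)\{a}\{c} + a.a.a.X + 0)) ⊢ --a--▸ m0
Q's transition system — 4 states:
  n0 = rec X. c.((X + X)\{a}\{c} + a.a.a.X) ⊢ --c--▸ n1
  n1 = ((rec X. c.((X + X)\{a}\{c} + a.a.a.X)) + (rec X. c.((X + X)\{a}\{c} + a.a.a.X)))\{a}\{c} + a.a.a.(rec X. c.((X + X)\{a}\{c} + a.a.a.X)) ⊢ --a--▸ n2
  n2 = a.a.(rec X. c.((X + X)\{a}\{c} + a.a.a.X)) ⊢ --a--▸ n3
  n3 = a.(rec X. c.((X + X)\{a}\{c} + a.a.a.X)) ⊢ --a--▸ n0
Bisimilarity quotient blocks:
  B0 = {m0, n0}
  B1 = {m1, n1}
  B2 = {m2, n2}
  B3 = {m3, n3}
m0 ∈ B0, n0 ∈ B0 → same block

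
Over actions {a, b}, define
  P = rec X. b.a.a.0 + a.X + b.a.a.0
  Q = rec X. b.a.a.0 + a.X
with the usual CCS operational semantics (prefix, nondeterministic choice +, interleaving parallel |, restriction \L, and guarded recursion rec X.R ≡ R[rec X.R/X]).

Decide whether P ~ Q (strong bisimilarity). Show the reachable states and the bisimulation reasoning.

P's transition system — 4 states:
  u0 = rec X. b.a.a.0 + a.X + b.a.a.0 :: -a-> u0, -b-> u1
  u1 = a.a.0 :: -a-> u2
  u2 = a.0 :: -a-> u3
  u3 = 0 :: (no moves)
Q's transition system — 4 states:
  v0 = rec X. b.a.a.0 + a.X :: -a-> v0, -b-> v1
  v1 = a.a.0 :: -a-> v2
  v2 = a.0 :: -a-> v3
  v3 = 0 :: (no moves)
Coarsest stable partition (strong bisimilarity classes):
  B0 = {u0, v0}
  B1 = {u1, v1}
  B2 = {u2, v2}
  B3 = {u3, v3}
u0 ∈ B0, v0 ∈ B0 → same block

bisimilar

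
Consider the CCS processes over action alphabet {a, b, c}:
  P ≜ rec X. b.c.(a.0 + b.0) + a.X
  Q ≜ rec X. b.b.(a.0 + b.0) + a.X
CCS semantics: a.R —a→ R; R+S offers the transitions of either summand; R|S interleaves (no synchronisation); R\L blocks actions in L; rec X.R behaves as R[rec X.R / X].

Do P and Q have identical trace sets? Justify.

LTS(P): 4 reachable states
  p0 = rec X. b.c.(a.0 + b.0) + a.X ⊢ —a→ p0, —b→ p1
  p1 = c.(a.0 + b.0) ⊢ —c→ p2
  p2 = a.0 + b.0 ⊢ —a→ p3, —b→ p3
  p3 = 0 ⊢ ∅
LTS(Q): 4 reachable states
  q0 = rec X. b.b.(a.0 + b.0) + a.X ⊢ —a→ q0, —b→ q1
  q1 = b.(a.0 + b.0) ⊢ —b→ q2
  q2 = a.0 + b.0 ⊢ —a→ q3, —b→ q3
  q3 = 0 ⊢ ∅
Executing bc from P (initial set {p0}):
  step 1 (b): {p1}
  step 2 (c): {p2}
  P completes σ.
Executing bc from Q (initial set {q0}):
  step 1 (b): {q1}
  step 2 (c): ∅ (Q stuck)

traces(P) ≠ traces(Q) — witness ⟨bc⟩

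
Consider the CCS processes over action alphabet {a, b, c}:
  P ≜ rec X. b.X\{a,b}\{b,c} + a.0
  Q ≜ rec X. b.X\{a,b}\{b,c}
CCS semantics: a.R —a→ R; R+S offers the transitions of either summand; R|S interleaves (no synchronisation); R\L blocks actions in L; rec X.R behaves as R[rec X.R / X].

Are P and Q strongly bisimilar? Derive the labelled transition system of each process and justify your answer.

Reachable graph of P (3 states):
  u0 = rec X. b.X\{a,b}\{b,c} + a.0 ⊢ -a-> u1, -b-> u2
  u1 = 0 ⊢ (no moves)
  u2 = (rec X. b.X\{a,b}\{b,c} + a.0)\{a,b}\{b,c} ⊢ (no moves)
Reachable graph of Q (2 states):
  v0 = rec X. b.X\{a,b}\{b,c} ⊢ -b-> v1
  v1 = (rec X. b.X\{a,b}\{b,c})\{a,b}\{b,c} ⊢ (no moves)
Bisimilarity quotient blocks:
  B0 = {u0}
  B1 = {u1, u2, v1}
  B2 = {v0}
u0 ∈ B0, v0 ∈ B2 → different blocks

not bisimilar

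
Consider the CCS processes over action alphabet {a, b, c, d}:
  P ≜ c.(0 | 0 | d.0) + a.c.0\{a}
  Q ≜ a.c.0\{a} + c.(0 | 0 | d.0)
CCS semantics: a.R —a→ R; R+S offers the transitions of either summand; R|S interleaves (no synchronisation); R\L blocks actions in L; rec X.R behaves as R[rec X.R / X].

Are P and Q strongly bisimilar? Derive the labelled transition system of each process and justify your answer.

YES

P's transition system — 5 states:
  s0 = c.(0 | 0 | d.0) + a.c.0\{a} :: -a-> s1, -c-> s2
  s1 = c.0\{a} :: -c-> s3
  s2 = 0 | 0 | d.0 :: -d-> s4
  s3 = 0\{a} :: (no moves)
  s4 = 0 | 0 | 0 :: (no moves)
Q's transition system — 5 states:
  t0 = a.c.0\{a} + c.(0 | 0 | d.0) :: -a-> t1, -c-> t2
  t1 = c.0\{a} :: -c-> t3
  t2 = 0 | 0 | d.0 :: -d-> t4
  t3 = 0\{a} :: (no moves)
  t4 = 0 | 0 | 0 :: (no moves)
Partition-refinement fixed point:
  B0 = {s0, t0}
  B1 = {s1, t1}
  B2 = {s3, s4, t3, t4}
  B3 = {s2, t2}
s0 ∈ B0, t0 ∈ B0 → same block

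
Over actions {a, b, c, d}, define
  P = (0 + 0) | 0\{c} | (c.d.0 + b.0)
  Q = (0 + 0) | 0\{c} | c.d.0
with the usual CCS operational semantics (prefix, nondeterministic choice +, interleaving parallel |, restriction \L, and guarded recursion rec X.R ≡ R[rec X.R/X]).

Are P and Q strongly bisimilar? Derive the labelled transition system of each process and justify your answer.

not bisimilar

LTS(P): 3 reachable states
  m0 = (0 + 0) | 0\{c} | (c.d.0 + b.0) has moves --b--▸ m1, --c--▸ m2
  m1 = (0 + 0) | 0\{c} | 0 has moves ·
  m2 = (0 + 0) | 0\{c} | d.0 has moves --d--▸ m1
LTS(Q): 3 reachable states
  n0 = (0 + 0) | 0\{c} | c.d.0 has moves --c--▸ n1
  n1 = (0 + 0) | 0\{c} | d.0 has moves --d--▸ n2
  n2 = (0 + 0) | 0\{c} | 0 has moves ·
Partition-refinement fixed point:
  B0 = {m0}
  B1 = {m2, n1}
  B2 = {m1, n2}
  B3 = {n0}
m0 ∈ B0, n0 ∈ B3 → different blocks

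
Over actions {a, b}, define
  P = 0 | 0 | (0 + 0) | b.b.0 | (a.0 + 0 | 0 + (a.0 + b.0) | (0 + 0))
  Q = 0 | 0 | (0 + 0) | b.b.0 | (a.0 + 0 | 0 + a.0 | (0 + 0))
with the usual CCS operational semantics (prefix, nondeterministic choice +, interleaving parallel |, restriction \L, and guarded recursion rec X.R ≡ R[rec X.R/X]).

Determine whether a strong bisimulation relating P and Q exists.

P ≁ Q

P's transition system — 9 states:
  s0 = 0 | 0 | (0 + 0) | b.b.0 | (a.0 + 0 | 0 + (a.0 + b.0) | (0 + 0)) → -a-> s1, -a-> s2, -b-> s1, -b-> s3
  s1 = 0 | 0 | (0 + 0) | b.b.0 | (0 | (0 + 0)) → -b-> s4
  s2 = 0 | 0 | (0 + 0) | b.b.0 | 0 → -b-> s5
  s3 = 0 | 0 | (0 + 0) | b.0 | (a.0 + 0 | 0 + (a.0 + b.0) | (0 + 0)) → -a-> s4, -a-> s5, -b-> s4, -b-> s6
  s4 = 0 | 0 | (0 + 0) | b.0 | (0 | (0 + 0)) → -b-> s7
  s5 = 0 | 0 | (0 + 0) | b.0 | 0 → -b-> s8
  s6 = 0 | 0 | (0 + 0) | 0 | (a.0 + 0 | 0 + (a.0 + b.0) | (0 + 0)) → -a-> s7, -a-> s8, -b-> s7
  s7 = 0 | 0 | (0 + 0) | 0 | (0 | (0 + 0)) → ∅
  s8 = 0 | 0 | (0 + 0) | 0 | 0 → ∅
Q's transition system — 9 states:
  t0 = 0 | 0 | (0 + 0) | b.b.0 | (a.0 + 0 | 0 + a.0 | (0 + 0)) → -a-> t1, -a-> t2, -b-> t3
  t1 = 0 | 0 | (0 + 0) | b.b.0 | (0 | (0 + 0)) → -b-> t4
  t2 = 0 | 0 | (0 + 0) | b.b.0 | 0 → -b-> t5
  t3 = 0 | 0 | (0 + 0) | b.0 | (a.0 + 0 | 0 + a.0 | (0 + 0)) → -a-> t4, -a-> t5, -b-> t6
  t4 = 0 | 0 | (0 + 0) | b.0 | (0 | (0 + 0)) → -b-> t7
  t5 = 0 | 0 | (0 + 0) | b.0 | 0 → -b-> t8
  t6 = 0 | 0 | (0 + 0) | 0 | (a.0 + 0 | 0 + a.0 | (0 + 0)) → -a-> t7, -a-> t8
  t7 = 0 | 0 | (0 + 0) | 0 | (0 | (0 + 0)) → ∅
  t8 = 0 | 0 | (0 + 0) | 0 | 0 → ∅
Coarsest stable partition (strong bisimilarity classes):
  B0 = {s0}
  B1 = {s3}
  B2 = {s4, s5, t4, t5}
  B3 = {s7, s8, t7, t8}
  B4 = {s6}
  B5 = {s1, s2, t1, t2}
  B6 = {t0}
  B7 = {t3}
  B8 = {t6}
s0 ∈ B0, t0 ∈ B6 → different blocks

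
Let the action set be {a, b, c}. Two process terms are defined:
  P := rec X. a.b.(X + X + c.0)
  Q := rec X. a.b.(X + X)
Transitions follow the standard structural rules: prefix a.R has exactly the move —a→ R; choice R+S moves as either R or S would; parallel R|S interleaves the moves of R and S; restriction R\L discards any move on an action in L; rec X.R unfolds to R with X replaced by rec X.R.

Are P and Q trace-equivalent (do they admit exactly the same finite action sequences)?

traces(P) ≠ traces(Q) — witness ⟨abc⟩

LTS(P): 4 reachable states
  p0 = rec X. a.b.(X + X + c.0) :: -a-> p1
  p1 = b.((rec X. a.b.(X + X + c.0)) + (rec X. a.b.(X + X + c.0)) + c.0) :: -b-> p2
  p2 = (rec X. a.b.(X + X + c.0)) + (rec X. a.b.(X + X + c.0)) + c.0 :: -a-> p1, -c-> p3
  p3 = 0 :: ·
LTS(Q): 3 reachable states
  q0 = rec X. a.b.(X + X) :: -a-> q1
  q1 = b.((rec X. a.b.(X + X)) + (rec X. a.b.(X + X))) :: -b-> q2
  q2 = (rec X. a.b.(X + X)) + (rec X. a.b.(X + X)) :: -a-> q1
Executing abc from P (initial set {p0}):
  step 1 (a): {p1}
  step 2 (b): {p2}
  step 3 (c): {p3}
  P completes σ.
Executing abc from Q (initial set {q0}):
  step 1 (a): {q1}
  step 2 (b): {q2}
  step 3 (c): ∅ (Q stuck)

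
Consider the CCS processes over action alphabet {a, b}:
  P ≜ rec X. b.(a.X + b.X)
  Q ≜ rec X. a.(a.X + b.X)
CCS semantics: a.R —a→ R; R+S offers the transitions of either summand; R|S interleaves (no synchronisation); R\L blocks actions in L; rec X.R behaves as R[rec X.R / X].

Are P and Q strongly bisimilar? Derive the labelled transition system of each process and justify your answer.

not bisimilar

P's transition system — 2 states:
  p0 = rec X. b.(a.X + b.X) :: ··b··> p1
  p1 = a.(rec X. b.(a.X + b.X)) + b.(rec X. b.(a.X + b.X)) :: ··a··> p0, ··b··> p0
Q's transition system — 2 states:
  q0 = rec X. a.(a.X + b.X) :: ··a··> q1
  q1 = a.(rec X. a.(a.X + b.X)) + b.(rec X. a.(a.X + b.X)) :: ··a··> q0, ··b··> q0
Bisimilarity quotient blocks:
  B0 = {p0}
  B1 = {p1}
  B2 = {q0}
  B3 = {q1}
p0 ∈ B0, q0 ∈ B2 → different blocks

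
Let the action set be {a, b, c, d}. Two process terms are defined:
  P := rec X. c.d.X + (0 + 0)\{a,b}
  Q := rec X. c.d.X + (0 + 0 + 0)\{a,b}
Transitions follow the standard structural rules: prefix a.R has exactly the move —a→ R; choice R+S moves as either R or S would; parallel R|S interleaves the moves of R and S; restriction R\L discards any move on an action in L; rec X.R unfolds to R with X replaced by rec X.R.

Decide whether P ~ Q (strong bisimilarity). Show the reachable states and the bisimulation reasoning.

P ~ Q

LTS(P): 2 reachable states
  s0 = rec X. c.d.X + (0 + 0)\{a,b} → —c→ s1
  s1 = d.(rec X. c.d.X + (0 + 0)\{a,b}) → —d→ s0
LTS(Q): 2 reachable states
  t0 = rec X. c.d.X + (0 + 0 + 0)\{a,b} → —c→ t1
  t1 = d.(rec X. c.d.X + (0 + 0 + 0)\{a,b}) → —d→ t0
Bisimilarity quotient blocks:
  B0 = {s0, t0}
  B1 = {s1, t1}
s0 ∈ B0, t0 ∈ B0 → same block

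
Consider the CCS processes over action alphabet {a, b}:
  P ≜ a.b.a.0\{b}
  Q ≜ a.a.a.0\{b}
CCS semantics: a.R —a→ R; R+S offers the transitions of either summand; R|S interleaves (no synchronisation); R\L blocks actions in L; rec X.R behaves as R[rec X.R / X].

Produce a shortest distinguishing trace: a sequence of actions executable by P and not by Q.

Reachable graph of P (4 states):
  m0 = a.b.a.0\{b} :: -a-> m1
  m1 = b.a.0\{b} :: -b-> m2
  m2 = a.0\{b} :: -a-> m3
  m3 = 0\{b} :: deadlocked
Reachable graph of Q (4 states):
  n0 = a.a.a.0\{b} :: -a-> n1
  n1 = a.a.0\{b} :: -a-> n2
  n2 = a.0\{b} :: -a-> n3
  n3 = 0\{b} :: deadlocked
Run σ = ⟨ab⟩ on P: start {m0}
  step 1 (a): {m1}
  step 2 (b): {m2}
  P completes σ.
Run σ = ⟨ab⟩ on Q: start {n0}
  step 1 (a): {n1}
  step 2 (b): no successor for Q

ab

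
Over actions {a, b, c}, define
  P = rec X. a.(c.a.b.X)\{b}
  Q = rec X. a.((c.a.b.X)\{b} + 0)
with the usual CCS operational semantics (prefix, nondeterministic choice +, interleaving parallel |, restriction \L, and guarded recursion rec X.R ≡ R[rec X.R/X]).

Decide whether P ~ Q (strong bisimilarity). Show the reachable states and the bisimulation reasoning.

LTS(P): 4 reachable states
  m0 = rec X. a.(c.a.b.X)\{b} :: —a→ m1
  m1 = (c.a.b.(rec X. a.(c.a.b.X)\{b}))\{b} :: —c→ m2
  m2 = (a.b.(rec X. a.(c.a.b.X)\{b}))\{b} :: —a→ m3
  m3 = (b.(rec X. a.(c.a.b.X)\{b}))\{b} :: ·
LTS(Q): 4 reachable states
  n0 = rec X. a.((c.a.b.X)\{b} + 0) :: —a→ n1
  n1 = (c.a.b.(rec X. a.((c.a.b.X)\{b} + 0)))\{b} + 0 :: —c→ n2
  n2 = (a.b.(rec X. a.((c.a.b.X)\{b} + 0)))\{b} :: —a→ n3
  n3 = (b.(rec X. a.((c.a.b.X)\{b} + 0)))\{b} :: ·
Partition-refinement fixed point:
  B0 = {m0, n0}
  B1 = {m1, n1}
  B2 = {m2, n2}
  B3 = {m3, n3}
m0 ∈ B0, n0 ∈ B0 → same block

P ~ Q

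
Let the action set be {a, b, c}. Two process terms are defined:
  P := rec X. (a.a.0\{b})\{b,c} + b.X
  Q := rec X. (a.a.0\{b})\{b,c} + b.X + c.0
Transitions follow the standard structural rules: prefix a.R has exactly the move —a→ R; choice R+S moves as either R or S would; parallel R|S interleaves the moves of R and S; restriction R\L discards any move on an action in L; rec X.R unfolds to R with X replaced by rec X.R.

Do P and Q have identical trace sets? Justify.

trace-distinct — witness ⟨c⟩

Reachable graph of P (3 states):
  m0 = rec X. (a.a.0\{b})\{b,c} + b.X → =a=> m1, =b=> m0
  m1 = (a.0\{b})\{b,c} → =a=> m2
  m2 = 0\{b}\{b,c} → (no moves)
Reachable graph of Q (4 states):
  n0 = rec X. (a.a.0\{b})\{b,c} + b.X + c.0 → =a=> n1, =b=> n0, =c=> n2
  n1 = (a.0\{b})\{b,c} → =a=> n3
  n2 = 0 → (no moves)
  n3 = 0\{b}\{b,c} → (no moves)
Run σ = ⟨c⟩ on Q: start {n0}
  [1] c ⇒ {n2}
  ✓ Q
Run σ = ⟨c⟩ on P: start {m0}
  [1] c ⇒ ∅  — P cannot continue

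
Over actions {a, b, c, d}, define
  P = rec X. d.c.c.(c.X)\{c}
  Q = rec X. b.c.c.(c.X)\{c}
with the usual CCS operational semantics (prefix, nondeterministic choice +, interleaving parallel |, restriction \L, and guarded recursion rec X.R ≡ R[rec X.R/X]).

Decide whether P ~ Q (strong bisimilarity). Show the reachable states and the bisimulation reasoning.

NO

LTS(P): 4 reachable states
  m0 = rec X. d.c.c.(c.X)\{c} → =d=> m1
  m1 = c.c.(c.(rec X. d.c.c.(c.X)\{c}))\{c} → =c=> m2
  m2 = c.(c.(rec X. d.c.c.(c.X)\{c}))\{c} → =c=> m3
  m3 = (c.(rec X. d.c.c.(c.X)\{c}))\{c} → (no moves)
LTS(Q): 4 reachable states
  n0 = rec X. b.c.c.(c.X)\{c} → =b=> n1
  n1 = c.c.(c.(rec X. b.c.c.(c.X)\{c}))\{c} → =c=> n2
  n2 = c.(c.(rec X. b.c.c.(c.X)\{c}))\{c} → =c=> n3
  n3 = (c.(rec X. b.c.c.(c.X)\{c}))\{c} → (no moves)
Partition-refinement fixed point:
  B0 = {m0}
  B1 = {m1, n1}
  B2 = {m2, n2}
  B3 = {m3, n3}
  B4 = {n0}
m0 ∈ B0, n0 ∈ B4 → different blocks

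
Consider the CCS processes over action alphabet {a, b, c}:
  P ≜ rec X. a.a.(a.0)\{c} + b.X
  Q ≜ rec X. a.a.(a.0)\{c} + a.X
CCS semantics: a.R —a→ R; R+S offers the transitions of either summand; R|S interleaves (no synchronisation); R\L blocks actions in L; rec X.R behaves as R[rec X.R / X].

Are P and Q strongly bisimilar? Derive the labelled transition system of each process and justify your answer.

LTS(P): 4 reachable states
  p0 = rec X. a.a.(a.0)\{c} + b.X | ··a··> p1, ··b··> p0
  p1 = a.(a.0)\{c} | ··a··> p2
  p2 = (a.0)\{c} | ··a··> p3
  p3 = 0\{c} | ·
LTS(Q): 4 reachable states
  q0 = rec X. a.a.(a.0)\{c} + a.X | ··a··> q0, ··a··> q1
  q1 = a.(a.0)\{c} | ··a··> q2
  q2 = (a.0)\{c} | ··a··> q3
  q3 = 0\{c} | ·
Coarsest stable partition (strong bisimilarity classes):
  B0 = {p0}
  B1 = {p1, q1}
  B2 = {p2, q2}
  B3 = {p3, q3}
  B4 = {q0}
p0 ∈ B0, q0 ∈ B4 → different blocks

NO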